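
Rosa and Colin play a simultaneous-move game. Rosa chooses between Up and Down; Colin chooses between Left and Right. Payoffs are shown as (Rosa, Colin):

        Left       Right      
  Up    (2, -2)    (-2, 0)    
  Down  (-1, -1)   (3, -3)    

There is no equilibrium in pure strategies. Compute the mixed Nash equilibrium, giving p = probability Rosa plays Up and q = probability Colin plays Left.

In a mixed equilibrium Colin is indifferent between Left and Right; this condition fixes p.
  Colin's payoff from Left: p·(-2) + (1−p)·(-1) = -p - 1
  Colin's payoff from Right: p·0 + (1−p)·(-3) = 3p - 3
  -p - 1 = 3p - 3  ⇒  -4p = -2  ⇒  p = 1/2.
Rosa's indifference between Up and Down determines Colin's mixing probability q:
  Rosa's expected payoff from Up: q·2 + (1−q)·(-2) = 4q - 2
  Rosa's expected payoff from Down: q·(-1) + (1−q)·3 = -4q + 3
  4q - 2 = -4q + 3  ⇒  8q = 5  ⇒  q = 5/8.

p = 1/2, q = 5/8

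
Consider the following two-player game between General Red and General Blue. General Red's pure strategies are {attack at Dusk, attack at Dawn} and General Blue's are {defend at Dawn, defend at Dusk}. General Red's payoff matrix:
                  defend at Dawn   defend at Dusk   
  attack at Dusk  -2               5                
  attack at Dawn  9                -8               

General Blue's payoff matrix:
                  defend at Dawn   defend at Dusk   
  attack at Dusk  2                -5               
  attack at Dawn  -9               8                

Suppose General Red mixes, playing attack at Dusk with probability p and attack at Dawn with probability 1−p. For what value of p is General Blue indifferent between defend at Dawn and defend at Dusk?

p = 17/24

For General Blue to be willing to mix, General Blue must be indifferent between defend at Dawn and defend at Dusk, which pins down General Red's mix.
  General Blue's payoff from defend at Dawn: p·2 + (1−p)·(-9) = 11p - 9
  General Blue's payoff from defend at Dusk: p·(-5) + (1−p)·8 = -13p + 8
  11p - 9 = -13p + 8  ⇒  24p = 17  ⇒  p = 17/24.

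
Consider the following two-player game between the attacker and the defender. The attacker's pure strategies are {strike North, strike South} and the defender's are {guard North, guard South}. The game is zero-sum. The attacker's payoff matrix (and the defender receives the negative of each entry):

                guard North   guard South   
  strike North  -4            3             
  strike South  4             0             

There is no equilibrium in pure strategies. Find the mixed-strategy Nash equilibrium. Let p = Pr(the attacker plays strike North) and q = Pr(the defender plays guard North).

p = 4/11, q = 3/11

The attacker's mix must leave the defender indifferent between guard North and guard South.
  the defender's payoff from guard North: p·4 + (1−p)·(-4) = 8p - 4
  the defender's payoff from guard South: p·(-3) + (1−p)·0 = -3p
  8p - 4 = -3p  ⇒  11p = 4  ⇒  p = 4/11.
The defender's mix must leave the attacker indifferent between strike North and strike South.
  the attacker's payoff from strike North: q·(-4) + (1−q)·3 = -7q + 3
  the attacker's payoff from strike South: q·4 + (1−q)·0 = 4q
  -7q + 3 = 4q  ⇒  -11q = -3  ⇒  q = 3/11.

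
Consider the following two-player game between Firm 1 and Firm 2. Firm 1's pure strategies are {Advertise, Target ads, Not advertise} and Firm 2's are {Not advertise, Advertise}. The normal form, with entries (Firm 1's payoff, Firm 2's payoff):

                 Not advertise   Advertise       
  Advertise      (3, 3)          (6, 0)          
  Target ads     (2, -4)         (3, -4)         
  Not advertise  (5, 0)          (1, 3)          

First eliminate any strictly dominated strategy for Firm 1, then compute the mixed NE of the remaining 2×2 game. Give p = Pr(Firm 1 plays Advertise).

p = 1/2

Firm 1's strategy Target ads is strictly dominated by Advertise: 3 > 2 and 6 > 3. Eliminate Target ads.
In a mixed equilibrium Firm 2 is indifferent between Not advertise and Advertise; this condition fixes p.
  Firm 2's expected payoff from Not advertise: p·3 + (1−p)·0 = 3p
  Firm 2's expected payoff from Advertise: p·0 + (1−p)·3 = -3p + 3
  3p = -3p + 3  ⇒  6p = 3  ⇒  p = 1/2.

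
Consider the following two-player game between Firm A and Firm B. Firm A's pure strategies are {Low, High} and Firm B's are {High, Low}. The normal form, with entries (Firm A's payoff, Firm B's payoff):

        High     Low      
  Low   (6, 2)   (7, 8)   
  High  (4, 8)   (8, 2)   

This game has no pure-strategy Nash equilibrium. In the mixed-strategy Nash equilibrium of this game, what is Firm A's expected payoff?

In a mixed equilibrium Firm A is indifferent between Low and High; this condition fixes q.
  Firm A's payoff from Low: q·6 + (1−q)·7 = -q + 7
  Firm A's payoff from High: q·4 + (1−q)·8 = -4q + 8
  -q + 7 = -4q + 8  ⇒  3q = 1  ⇒  q = 1/3.
At equilibrium Firm A is indifferent across rows, so Firm A's payoff equals the payoff from Low: (1/3)·6 + (2/3)·7 = 20/3.

20/3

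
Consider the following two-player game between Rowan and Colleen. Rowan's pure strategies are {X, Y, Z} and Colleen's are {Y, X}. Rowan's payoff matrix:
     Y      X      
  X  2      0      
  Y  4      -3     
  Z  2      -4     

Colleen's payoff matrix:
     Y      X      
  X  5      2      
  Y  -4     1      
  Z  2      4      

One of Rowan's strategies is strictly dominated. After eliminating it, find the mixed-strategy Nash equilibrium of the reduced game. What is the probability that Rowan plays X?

Rowan's strategy Z is strictly dominated by Y: 4 > 2 and -3 > -4. Eliminate Z.
Set Colleen's expected payoff from Y equal to that from X:
  Colleen's payoff from Y: p·5 + (1−p)·(-4) = 9p - 4
  Colleen's payoff from X: p·2 + (1−p)·1 = p + 1
  9p - 4 = p + 1  ⇒  8p = 5  ⇒  p = 5/8.

p = 5/8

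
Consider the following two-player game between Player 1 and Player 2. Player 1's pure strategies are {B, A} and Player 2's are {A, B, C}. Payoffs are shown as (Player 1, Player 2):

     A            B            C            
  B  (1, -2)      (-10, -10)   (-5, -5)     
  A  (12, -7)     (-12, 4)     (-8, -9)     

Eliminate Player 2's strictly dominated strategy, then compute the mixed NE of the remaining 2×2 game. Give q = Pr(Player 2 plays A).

q = 2/13

Player 2's strategy C is strictly dominated by A: -2 > -5 and -7 > -9. Eliminate C.
Player 1's indifference between B and A determines Player 2's mixing probability q:
  Player 1's payoff to B: q·1 + (1−q)·(-10) = 11q - 10
  Player 1's payoff to A: q·12 + (1−q)·(-12) = 24q - 12
  11q - 10 = 24q - 12  ⇒  -13q = -2  ⇒  q = 2/13.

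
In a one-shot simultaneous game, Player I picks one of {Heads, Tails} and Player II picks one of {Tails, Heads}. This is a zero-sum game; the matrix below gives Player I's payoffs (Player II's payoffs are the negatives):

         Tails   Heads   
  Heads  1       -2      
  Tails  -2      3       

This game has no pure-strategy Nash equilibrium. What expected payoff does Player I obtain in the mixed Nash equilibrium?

Player I's indifference between Heads and Tails determines Player II's mixing probability q:
  Player I's expected payoff from Heads: q·1 + (1−q)·(-2) = 3q - 2
  Player I's expected payoff from Tails: q·(-2) + (1−q)·3 = -5q + 3
  3q - 2 = -5q + 3  ⇒  8q = 5  ⇒  q = 5/8.
At equilibrium Player I is indifferent across rows, so Player I's payoff equals the payoff from Heads: (5/8)·1 + (3/8)·(-2) = -1/8.

-1/8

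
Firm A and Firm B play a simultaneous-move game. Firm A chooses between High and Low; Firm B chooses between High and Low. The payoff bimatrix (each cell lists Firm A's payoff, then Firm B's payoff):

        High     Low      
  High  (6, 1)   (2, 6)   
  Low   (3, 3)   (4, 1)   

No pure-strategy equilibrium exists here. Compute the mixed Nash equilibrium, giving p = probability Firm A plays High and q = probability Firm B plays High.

p = 2/7, q = 2/5

Firm A's mix must leave Firm B indifferent between High and Low.
  Firm B's payoff from High: p·1 + (1−p)·3 = -2p + 3
  Firm B's payoff from Low: p·6 + (1−p)·1 = 5p + 1
  -2p + 3 = 5p + 1  ⇒  -7p = -2  ⇒  p = 2/7.
In a mixed equilibrium Firm A is indifferent between High and Low; this condition fixes q.
  Firm A's payoff to High: q·6 + (1−q)·2 = 4q + 2
  Firm A's payoff to Low: q·3 + (1−q)·4 = -q + 4
  4q + 2 = -q + 4  ⇒  5q = 2  ⇒  q = 2/5.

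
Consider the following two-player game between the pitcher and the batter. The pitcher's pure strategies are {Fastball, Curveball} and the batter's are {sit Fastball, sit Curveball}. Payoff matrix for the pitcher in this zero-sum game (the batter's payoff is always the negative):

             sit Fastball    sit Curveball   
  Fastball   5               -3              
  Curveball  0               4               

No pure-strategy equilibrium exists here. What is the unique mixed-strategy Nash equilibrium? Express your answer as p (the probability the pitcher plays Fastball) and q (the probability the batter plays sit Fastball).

p = 1/3, q = 7/12

The batter's indifference between sit Fastball and sit Curveball determines the pitcher's mixing probability p:
  the batter's payoff to sit Fastball: p·(-5) + (1−p)·0 = -5p
  the batter's payoff to sit Curveball: p·3 + (1−p)·(-4) = 7p - 4
  -5p = 7p - 4  ⇒  -12p = -4  ⇒  p = 1/3.
The pitcher's indifference between Fastball and Curveball determines the batter's mixing probability q:
  the pitcher's payoff from Fastball: q·5 + (1−q)·(-3) = 8q - 3
  the pitcher's payoff from Curveball: q·0 + (1−q)·4 = -4q + 4
  8q - 3 = -4q + 4  ⇒  12q = 7  ⇒  q = 7/12.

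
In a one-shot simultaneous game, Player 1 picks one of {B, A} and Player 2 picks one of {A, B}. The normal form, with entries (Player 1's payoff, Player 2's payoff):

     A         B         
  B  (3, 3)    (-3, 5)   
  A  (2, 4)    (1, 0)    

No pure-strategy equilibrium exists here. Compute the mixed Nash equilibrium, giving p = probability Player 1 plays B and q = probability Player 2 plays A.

p = 2/3, q = 4/5

For Player 2 to be willing to mix, Player 2 must be indifferent between A and B, which pins down Player 1's mix.
  Player 2's payoff from A: p·3 + (1−p)·4 = -p + 4
  Player 2's payoff from B: p·5 + (1−p)·0 = 5p
  -p + 4 = 5p  ⇒  -6p = -4  ⇒  p = 2/3.
Set Player 1's expected payoff from B equal to that from A:
  Player 1's payoff from B: q·3 + (1−q)·(-3) = 6q - 3
  Player 1's payoff from A: q·2 + (1−q)·1 = q + 1
  6q - 3 = q + 1  ⇒  5q = 4  ⇒  q = 4/5.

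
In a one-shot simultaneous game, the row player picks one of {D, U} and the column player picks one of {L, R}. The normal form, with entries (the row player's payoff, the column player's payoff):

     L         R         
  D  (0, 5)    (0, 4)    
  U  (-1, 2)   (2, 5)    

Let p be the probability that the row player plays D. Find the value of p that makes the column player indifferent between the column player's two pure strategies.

p = 3/4

The row player's mix must leave the column player indifferent between L and R.
  the column player's payoff to L: p·5 + (1−p)·2 = 3p + 2
  the column player's payoff to R: p·4 + (1−p)·5 = -p + 5
  3p + 2 = -p + 5  ⇒  4p = 3  ⇒  p = 3/4.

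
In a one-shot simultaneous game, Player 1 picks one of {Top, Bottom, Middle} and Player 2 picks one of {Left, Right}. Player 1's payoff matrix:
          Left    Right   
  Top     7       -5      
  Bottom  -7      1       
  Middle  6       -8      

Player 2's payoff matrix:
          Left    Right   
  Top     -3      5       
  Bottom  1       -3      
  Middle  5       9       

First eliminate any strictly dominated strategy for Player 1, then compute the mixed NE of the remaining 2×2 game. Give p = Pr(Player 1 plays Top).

Player 1's strategy Middle is strictly dominated by Top: 7 > 6 and -5 > -8. Eliminate Middle.
Player 2's indifference between Left and Right determines Player 1's mixing probability p:
  Player 2's expected payoff from Left: p·(-3) + (1−p)·1 = -4p + 1
  Player 2's expected payoff from Right: p·5 + (1−p)·(-3) = 8p - 3
  -4p + 1 = 8p - 3  ⇒  -12p = -4  ⇒  p = 1/3.

p = 1/3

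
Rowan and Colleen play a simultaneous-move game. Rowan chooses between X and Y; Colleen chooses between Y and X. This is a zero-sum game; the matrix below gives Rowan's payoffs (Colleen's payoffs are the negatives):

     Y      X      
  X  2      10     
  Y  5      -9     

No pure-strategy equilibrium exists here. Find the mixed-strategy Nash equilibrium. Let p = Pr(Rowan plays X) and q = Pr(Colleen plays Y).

p = 7/11, q = 19/22

In a mixed equilibrium Colleen is indifferent between Y and X; this condition fixes p.
  Colleen's expected payoff from Y: p·(-2) + (1−p)·(-5) = 3p - 5
  Colleen's expected payoff from X: p·(-10) + (1−p)·9 = -19p + 9
  3p - 5 = -19p + 9  ⇒  22p = 14  ⇒  p = 7/11.
Colleen's mix must leave Rowan indifferent between X and Y.
  Rowan's payoff from X: q·2 + (1−q)·10 = -8q + 10
  Rowan's payoff from Y: q·5 + (1−q)·(-9) = 14q - 9
  -8q + 10 = 14q - 9  ⇒  -22q = -19  ⇒  q = 19/22.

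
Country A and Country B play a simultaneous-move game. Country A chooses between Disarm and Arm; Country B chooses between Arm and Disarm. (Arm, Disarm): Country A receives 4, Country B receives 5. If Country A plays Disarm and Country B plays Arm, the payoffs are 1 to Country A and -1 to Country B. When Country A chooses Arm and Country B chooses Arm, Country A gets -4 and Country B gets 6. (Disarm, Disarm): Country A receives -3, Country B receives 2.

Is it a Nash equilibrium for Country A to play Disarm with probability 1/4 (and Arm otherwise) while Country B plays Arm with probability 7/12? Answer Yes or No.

Check Country B's indifference given Country A's mix p = 1/4:
  payoff from Arm = 17/4; payoff from Disarm = 17/4 — equal.
Check Country A's indifference given Country B's mix q = 7/12:
  payoff from Disarm = -2/3; payoff from Arm = -2/3 — equal.
Both players are indifferent, so neither can profitably deviate.

Yes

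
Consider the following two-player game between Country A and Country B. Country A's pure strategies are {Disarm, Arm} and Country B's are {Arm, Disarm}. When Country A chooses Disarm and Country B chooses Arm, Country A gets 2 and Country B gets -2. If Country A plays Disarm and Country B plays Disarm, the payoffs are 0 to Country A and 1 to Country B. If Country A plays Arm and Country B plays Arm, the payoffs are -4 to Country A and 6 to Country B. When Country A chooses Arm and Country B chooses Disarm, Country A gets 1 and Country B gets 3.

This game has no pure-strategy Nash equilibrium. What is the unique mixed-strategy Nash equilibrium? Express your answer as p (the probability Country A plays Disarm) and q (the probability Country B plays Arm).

Set Country B's expected payoff from Arm equal to that from Disarm:
  Country B's payoff to Arm: p·(-2) + (1−p)·6 = -8p + 6
  Country B's payoff to Disarm: p·1 + (1−p)·3 = -2p + 3
  -8p + 6 = -2p + 3  ⇒  -6p = -3  ⇒  p = 1/2.
Country A's indifference between Disarm and Arm determines Country B's mixing probability q:
  Country A's expected payoff from Disarm: q·2 + (1−q)·0 = 2q
  Country A's expected payoff from Arm: q·(-4) + (1−q)·1 = -5q + 1
  2q = -5q + 1  ⇒  7q = 1  ⇒  q = 1/7.

p = 1/2, q = 1/7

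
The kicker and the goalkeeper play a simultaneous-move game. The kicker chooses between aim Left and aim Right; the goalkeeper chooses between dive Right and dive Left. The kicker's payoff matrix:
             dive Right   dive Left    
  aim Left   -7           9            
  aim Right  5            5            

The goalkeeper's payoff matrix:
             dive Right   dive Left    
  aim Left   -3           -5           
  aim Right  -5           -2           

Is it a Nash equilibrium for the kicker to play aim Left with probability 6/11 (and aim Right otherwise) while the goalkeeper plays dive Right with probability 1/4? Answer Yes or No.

No

Given the kicker's mix p = 6/11, the goalkeeper's payoff from dive Right is -43/11 but from dive Left is -40/11. The goalkeeper strictly prefers dive Left, so the goalkeeper would not mix.
So the proposed profile is not a Nash equilibrium.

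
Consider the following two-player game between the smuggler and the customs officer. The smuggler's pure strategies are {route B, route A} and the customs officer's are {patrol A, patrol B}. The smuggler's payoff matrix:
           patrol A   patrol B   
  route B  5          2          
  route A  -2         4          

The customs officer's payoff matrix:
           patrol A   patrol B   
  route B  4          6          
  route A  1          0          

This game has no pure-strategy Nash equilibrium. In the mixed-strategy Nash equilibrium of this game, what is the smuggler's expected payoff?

For the smuggler to be willing to mix, the smuggler must be indifferent between route B and route A, which pins down the customs officer's mix.
  the smuggler's payoff to route B: q·5 + (1−q)·2 = 3q + 2
  the smuggler's payoff to route A: q·(-2) + (1−q)·4 = -6q + 4
  3q + 2 = -6q + 4  ⇒  9q = 2  ⇒  q = 2/9.
At equilibrium the smuggler is indifferent across rows, so the smuggler's payoff equals the payoff from route B: (2/9)·5 + (7/9)·2 = 8/3.

8/3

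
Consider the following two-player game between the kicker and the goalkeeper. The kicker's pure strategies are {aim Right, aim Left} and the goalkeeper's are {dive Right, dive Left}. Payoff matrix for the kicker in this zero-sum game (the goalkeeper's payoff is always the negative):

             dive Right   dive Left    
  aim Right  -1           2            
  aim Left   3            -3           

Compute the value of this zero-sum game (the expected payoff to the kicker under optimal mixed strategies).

v = 1/3

The goalkeeper's mix must leave the kicker indifferent between aim Right and aim Left.
  the kicker's payoff from aim Right: q·(-1) + (1−q)·2 = -3q + 2
  the kicker's payoff from aim Left: q·3 + (1−q)·(-3) = 6q - 3
  -3q + 2 = 6q - 3  ⇒  -9q = -5  ⇒  q = 5/9.
The value is the kicker's expected payoff against this mix (using aim Right): (5/9)·(-1) + (4/9)·2 = 1/3.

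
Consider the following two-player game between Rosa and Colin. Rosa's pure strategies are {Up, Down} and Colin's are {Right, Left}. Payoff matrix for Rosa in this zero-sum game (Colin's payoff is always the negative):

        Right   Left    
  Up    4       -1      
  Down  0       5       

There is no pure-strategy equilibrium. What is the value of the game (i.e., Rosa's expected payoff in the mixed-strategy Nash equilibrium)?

Set Rosa's expected payoff from Up equal to that from Down:
  Rosa's expected payoff from Up: q·4 + (1−q)·(-1) = 5q - 1
  Rosa's expected payoff from Down: q·0 + (1−q)·5 = -5q + 5
  5q - 1 = -5q + 5  ⇒  10q = 6  ⇒  q = 3/5.
The value is Rosa's expected payoff against this mix (using Up): (3/5)·4 + (2/5)·(-1) = 2.

v = 2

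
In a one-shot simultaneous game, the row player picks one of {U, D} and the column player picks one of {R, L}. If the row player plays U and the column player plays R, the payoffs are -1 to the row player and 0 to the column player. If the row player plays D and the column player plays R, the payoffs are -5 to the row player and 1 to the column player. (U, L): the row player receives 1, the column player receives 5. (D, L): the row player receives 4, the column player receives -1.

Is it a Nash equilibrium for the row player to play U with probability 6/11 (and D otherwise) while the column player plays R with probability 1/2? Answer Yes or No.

No

Given the row player's mix p = 6/11, the column player's payoff from R is 5/11 but from L is 25/11. The column player strictly prefers L, so the column player would not mix.
So the proposed profile is not a Nash equilibrium.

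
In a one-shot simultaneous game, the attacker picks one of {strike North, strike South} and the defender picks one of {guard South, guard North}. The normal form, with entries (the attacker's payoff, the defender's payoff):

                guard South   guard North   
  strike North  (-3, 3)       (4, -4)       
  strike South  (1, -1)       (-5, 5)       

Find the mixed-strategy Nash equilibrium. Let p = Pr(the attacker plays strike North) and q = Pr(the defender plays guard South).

p = 6/13, q = 9/13

For the defender to be willing to mix, the defender must be indifferent between guard South and guard North, which pins down the attacker's mix.
  the defender's payoff from guard South: p·3 + (1−p)·(-1) = 4p - 1
  the defender's payoff from guard North: p·(-4) + (1−p)·5 = -9p + 5
  4p - 1 = -9p + 5  ⇒  13p = 6  ⇒  p = 6/13.
Set the attacker's expected payoff from strike North equal to that from strike South:
  the attacker's payoff to strike North: q·(-3) + (1−q)·4 = -7q + 4
  the attacker's payoff to strike South: q·1 + (1−q)·(-5) = 6q - 5
  -7q + 4 = 6q - 5  ⇒  -13q = -9  ⇒  q = 9/13.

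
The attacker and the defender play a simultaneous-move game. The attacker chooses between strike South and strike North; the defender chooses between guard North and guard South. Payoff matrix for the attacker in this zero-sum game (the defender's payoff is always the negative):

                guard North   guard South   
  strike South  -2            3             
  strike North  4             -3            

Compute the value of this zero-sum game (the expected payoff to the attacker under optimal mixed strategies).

In a mixed equilibrium the attacker is indifferent between strike South and strike North; this condition fixes q.
  the attacker's expected payoff from strike South: q·(-2) + (1−q)·3 = -5q + 3
  the attacker's expected payoff from strike North: q·4 + (1−q)·(-3) = 7q - 3
  -5q + 3 = 7q - 3  ⇒  -12q = -6  ⇒  q = 1/2.
The value is the attacker's expected payoff against this mix (using strike South): (1/2)·(-2) + (1/2)·3 = 1/2.

v = 1/2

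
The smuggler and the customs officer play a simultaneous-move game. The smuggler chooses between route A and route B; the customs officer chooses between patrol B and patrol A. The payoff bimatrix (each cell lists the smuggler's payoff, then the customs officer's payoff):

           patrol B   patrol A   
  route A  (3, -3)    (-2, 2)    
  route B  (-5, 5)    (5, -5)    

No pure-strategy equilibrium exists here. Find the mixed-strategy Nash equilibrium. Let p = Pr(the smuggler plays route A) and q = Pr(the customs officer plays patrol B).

Set the customs officer's expected payoff from patrol B equal to that from patrol A:
  the customs officer's payoff to patrol B: p·(-3) + (1−p)·5 = -8p + 5
  the customs officer's payoff to patrol A: p·2 + (1−p)·(-5) = 7p - 5
  -8p + 5 = 7p - 5  ⇒  -15p = -10  ⇒  p = 2/3.
The smuggler's indifference between route A and route B determines the customs officer's mixing probability q:
  the smuggler's expected payoff from route A: q·3 + (1−q)·(-2) = 5q - 2
  the smuggler's expected payoff from route B: q·(-5) + (1−q)·5 = -10q + 5
  5q - 2 = -10q + 5  ⇒  15q = 7  ⇒  q = 7/15.

p = 2/3, q = 7/15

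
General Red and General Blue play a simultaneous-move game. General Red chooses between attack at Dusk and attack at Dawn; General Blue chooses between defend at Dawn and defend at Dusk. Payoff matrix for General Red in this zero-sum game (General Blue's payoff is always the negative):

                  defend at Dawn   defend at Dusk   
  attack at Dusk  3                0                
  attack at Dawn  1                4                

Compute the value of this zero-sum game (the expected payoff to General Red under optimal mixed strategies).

v = 2

Set General Red's expected payoff from attack at Dusk equal to that from attack at Dawn:
  General Red's payoff to attack at Dusk: q·3 + (1−q)·0 = 3q
  General Red's payoff to attack at Dawn: q·1 + (1−q)·4 = -3q + 4
  3q = -3q + 4  ⇒  6q = 4  ⇒  q = 2/3.
The value is General Red's expected payoff against this mix (using attack at Dusk): (2/3)·3 + (1/3)·0 = 2.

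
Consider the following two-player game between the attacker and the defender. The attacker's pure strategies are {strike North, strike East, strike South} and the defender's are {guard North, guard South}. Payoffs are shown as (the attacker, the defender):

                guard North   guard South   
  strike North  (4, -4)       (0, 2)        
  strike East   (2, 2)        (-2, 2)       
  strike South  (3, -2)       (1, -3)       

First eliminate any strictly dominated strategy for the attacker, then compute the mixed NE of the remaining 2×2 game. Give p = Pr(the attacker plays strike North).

p = 1/7

The attacker's strategy strike East is strictly dominated by strike South: 3 > 2 and 1 > -2. Eliminate strike East.
The attacker's mix must leave the defender indifferent between guard North and guard South.
  the defender's expected payoff from guard North: p·(-4) + (1−p)·(-2) = -2p - 2
  the defender's expected payoff from guard South: p·2 + (1−p)·(-3) = 5p - 3
  -2p - 2 = 5p - 3  ⇒  -7p = -1  ⇒  p = 1/7.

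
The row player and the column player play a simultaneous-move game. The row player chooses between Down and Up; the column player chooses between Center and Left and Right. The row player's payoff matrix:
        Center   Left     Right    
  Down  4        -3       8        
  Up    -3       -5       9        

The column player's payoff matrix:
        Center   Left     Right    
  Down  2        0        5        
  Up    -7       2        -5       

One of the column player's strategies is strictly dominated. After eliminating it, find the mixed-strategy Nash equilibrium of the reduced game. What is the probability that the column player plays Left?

The column player's strategy Center is strictly dominated by Right: 5 > 2 and -5 > -7. Eliminate Center.
In a mixed equilibrium the row player is indifferent between Down and Up; this condition fixes q.
  the row player's payoff from Down: q·(-3) + (1−q)·8 = -11q + 8
  the row player's payoff from Up: q·(-5) + (1−q)·9 = -14q + 9
  -11q + 8 = -14q + 9  ⇒  3q = 1  ⇒  q = 1/3.

q = 1/3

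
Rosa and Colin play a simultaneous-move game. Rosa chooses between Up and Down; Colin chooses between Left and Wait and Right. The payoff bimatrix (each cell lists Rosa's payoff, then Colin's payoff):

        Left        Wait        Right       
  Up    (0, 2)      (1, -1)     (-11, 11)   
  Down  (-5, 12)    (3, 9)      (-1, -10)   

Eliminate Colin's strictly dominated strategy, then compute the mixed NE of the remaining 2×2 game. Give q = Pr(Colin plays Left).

Colin's strategy Wait is strictly dominated by Left: 2 > -1 and 12 > 9. Eliminate Wait.
Colin's mix must leave Rosa indifferent between Up and Down.
  Rosa's expected payoff from Up: q·0 + (1−q)·(-11) = 11q - 11
  Rosa's expected payoff from Down: q·(-5) + (1−q)·(-1) = -4q - 1
  11q - 11 = -4q - 1  ⇒  15q = 10  ⇒  q = 2/3.

q = 2/3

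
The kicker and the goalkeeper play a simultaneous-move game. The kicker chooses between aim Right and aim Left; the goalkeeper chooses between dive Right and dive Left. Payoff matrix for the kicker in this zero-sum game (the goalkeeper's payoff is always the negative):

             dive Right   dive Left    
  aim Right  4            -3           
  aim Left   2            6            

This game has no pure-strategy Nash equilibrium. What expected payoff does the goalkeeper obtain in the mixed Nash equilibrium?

-30/11

For the goalkeeper to be willing to mix, the goalkeeper must be indifferent between dive Right and dive Left, which pins down the kicker's mix.
  the goalkeeper's payoff from dive Right: p·(-4) + (1−p)·(-2) = -2p - 2
  the goalkeeper's payoff from dive Left: p·3 + (1−p)·(-6) = 9p - 6
  -2p - 2 = 9p - 6  ⇒  -11p = -4  ⇒  p = 4/11.
At equilibrium the goalkeeper is indifferent across columns, so the goalkeeper's payoff equals the payoff from dive Right: (4/11)·(-4) + (7/11)·(-2) = -30/11.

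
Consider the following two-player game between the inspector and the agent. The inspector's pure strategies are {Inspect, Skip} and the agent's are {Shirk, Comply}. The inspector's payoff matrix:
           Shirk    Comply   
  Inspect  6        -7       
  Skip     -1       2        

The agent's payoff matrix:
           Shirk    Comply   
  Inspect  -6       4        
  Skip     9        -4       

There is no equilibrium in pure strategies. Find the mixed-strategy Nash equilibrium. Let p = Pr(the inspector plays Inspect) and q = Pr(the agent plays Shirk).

p = 13/23, q = 9/16

The agent's indifference between Shirk and Comply determines the inspector's mixing probability p:
  the agent's expected payoff from Shirk: p·(-6) + (1−p)·9 = -15p + 9
  the agent's expected payoff from Comply: p·4 + (1−p)·(-4) = 8p - 4
  -15p + 9 = 8p - 4  ⇒  -23p = -13  ⇒  p = 13/23.
The inspector's indifference between Inspect and Skip determines the agent's mixing probability q:
  the inspector's payoff from Inspect: q·6 + (1−q)·(-7) = 13q - 7
  the inspector's payoff from Skip: q·(-1) + (1−q)·2 = -3q + 2
  13q - 7 = -3q + 2  ⇒  16q = 9  ⇒  q = 9/16.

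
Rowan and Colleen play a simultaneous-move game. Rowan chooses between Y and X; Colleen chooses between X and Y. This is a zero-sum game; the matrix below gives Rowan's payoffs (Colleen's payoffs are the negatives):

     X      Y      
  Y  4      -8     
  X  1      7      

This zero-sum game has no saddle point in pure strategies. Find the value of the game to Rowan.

Rowan's indifference between Y and X determines Colleen's mixing probability q:
  Rowan's expected payoff from Y: q·4 + (1−q)·(-8) = 12q - 8
  Rowan's expected payoff from X: q·1 + (1−q)·7 = -6q + 7
  12q - 8 = -6q + 7  ⇒  18q = 15  ⇒  q = 5/6.
The value is Rowan's expected payoff against this mix (using Y): (5/6)·4 + (1/6)·(-8) = 2.

v = 2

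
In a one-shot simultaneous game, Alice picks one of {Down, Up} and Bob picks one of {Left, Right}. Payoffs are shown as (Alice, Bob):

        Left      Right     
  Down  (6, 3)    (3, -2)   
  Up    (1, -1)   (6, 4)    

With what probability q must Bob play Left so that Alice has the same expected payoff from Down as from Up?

For Alice to be willing to mix, Alice must be indifferent between Down and Up, which pins down Bob's mix.
  Alice's expected payoff from Down: q·6 + (1−q)·3 = 3q + 3
  Alice's expected payoff from Up: q·1 + (1−q)·6 = -5q + 6
  3q + 3 = -5q + 6  ⇒  8q = 3  ⇒  q = 3/8.

q = 3/8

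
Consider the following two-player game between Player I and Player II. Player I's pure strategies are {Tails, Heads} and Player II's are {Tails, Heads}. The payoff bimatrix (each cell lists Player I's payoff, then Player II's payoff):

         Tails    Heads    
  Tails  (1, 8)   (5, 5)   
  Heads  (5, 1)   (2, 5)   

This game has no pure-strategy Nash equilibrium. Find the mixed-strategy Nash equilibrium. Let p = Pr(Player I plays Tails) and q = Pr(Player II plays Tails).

Player I's mix must leave Player II indifferent between Tails and Heads.
  Player II's payoff to Tails: p·8 + (1−p)·1 = 7p + 1
  Player II's payoff to Heads: p·5 + (1−p)·5 = 5
  7p + 1 = 5  ⇒  7p = 4  ⇒  p = 4/7.
Player II's mix must leave Player I indifferent between Tails and Heads.
  Player I's payoff to Tails: q·1 + (1−q)·5 = -4q + 5
  Player I's payoff to Heads: q·5 + (1−q)·2 = 3q + 2
  -4q + 5 = 3q + 2  ⇒  -7q = -3  ⇒  q = 3/7.

p = 4/7, q = 3/7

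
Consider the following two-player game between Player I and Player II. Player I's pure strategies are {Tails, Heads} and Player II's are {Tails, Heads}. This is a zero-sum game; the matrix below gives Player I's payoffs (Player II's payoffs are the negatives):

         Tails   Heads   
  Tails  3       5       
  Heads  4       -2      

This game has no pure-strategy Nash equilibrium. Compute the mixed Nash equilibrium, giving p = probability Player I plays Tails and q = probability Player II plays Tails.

For Player II to be willing to mix, Player II must be indifferent between Tails and Heads, which pins down Player I's mix.
  Player II's payoff from Tails: p·(-3) + (1−p)·(-4) = p - 4
  Player II's payoff from Heads: p·(-5) + (1−p)·2 = -7p + 2
  p - 4 = -7p + 2  ⇒  8p = 6  ⇒  p = 3/4.
Player II's mix must leave Player I indifferent between Tails and Heads.
  Player I's payoff from Tails: q·3 + (1−q)·5 = -2q + 5
  Player I's payoff from Heads: q·4 + (1−q)·(-2) = 6q - 2
  -2q + 5 = 6q - 2  ⇒  -8q = -7  ⇒  q = 7/8.

p = 3/4, q = 7/8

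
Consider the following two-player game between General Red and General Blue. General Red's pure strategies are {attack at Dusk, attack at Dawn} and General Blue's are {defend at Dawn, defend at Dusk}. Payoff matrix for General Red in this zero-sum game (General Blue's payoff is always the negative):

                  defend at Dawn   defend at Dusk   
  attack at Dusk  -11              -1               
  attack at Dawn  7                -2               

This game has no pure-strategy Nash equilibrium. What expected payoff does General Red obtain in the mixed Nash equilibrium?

For General Red to be willing to mix, General Red must be indifferent between attack at Dusk and attack at Dawn, which pins down General Blue's mix.
  General Red's payoff to attack at Dusk: q·(-11) + (1−q)·(-1) = -10q - 1
  General Red's payoff to attack at Dawn: q·7 + (1−q)·(-2) = 9q - 2
  -10q - 1 = 9q - 2  ⇒  -19q = -1  ⇒  q = 1/19.
At equilibrium General Red is indifferent across rows, so General Red's payoff equals the payoff from attack at Dusk: (1/19)·(-11) + (18/19)·(-1) = -29/19.

-29/19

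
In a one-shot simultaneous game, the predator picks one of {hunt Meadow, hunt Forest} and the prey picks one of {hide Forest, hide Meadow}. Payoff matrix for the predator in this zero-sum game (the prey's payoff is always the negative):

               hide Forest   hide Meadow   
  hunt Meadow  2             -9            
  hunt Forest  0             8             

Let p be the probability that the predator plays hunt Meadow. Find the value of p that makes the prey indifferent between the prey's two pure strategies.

The predator's mix must leave the prey indifferent between hide Forest and hide Meadow.
  the prey's payoff to hide Forest: p·(-2) + (1−p)·0 = -2p
  the prey's payoff to hide Meadow: p·9 + (1−p)·(-8) = 17p - 8
  -2p = 17p - 8  ⇒  -19p = -8  ⇒  p = 8/19.

p = 8/19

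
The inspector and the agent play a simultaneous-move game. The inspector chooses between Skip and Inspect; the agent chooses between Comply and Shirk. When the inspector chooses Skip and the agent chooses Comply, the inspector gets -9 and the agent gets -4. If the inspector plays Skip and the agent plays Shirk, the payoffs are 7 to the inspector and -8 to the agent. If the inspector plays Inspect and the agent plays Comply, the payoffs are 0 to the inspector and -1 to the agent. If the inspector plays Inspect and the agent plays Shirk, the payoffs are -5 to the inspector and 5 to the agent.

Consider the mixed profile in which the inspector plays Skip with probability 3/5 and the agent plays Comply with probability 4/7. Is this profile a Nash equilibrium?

Yes

Check the agent's indifference given the inspector's mix p = 3/5:
  payoff from Comply = -14/5; payoff from Shirk = -14/5 — equal.
Check the inspector's indifference given the agent's mix q = 4/7:
  payoff from Skip = -15/7; payoff from Inspect = -15/7 — equal.
Both players are indifferent, so neither can profitably deviate.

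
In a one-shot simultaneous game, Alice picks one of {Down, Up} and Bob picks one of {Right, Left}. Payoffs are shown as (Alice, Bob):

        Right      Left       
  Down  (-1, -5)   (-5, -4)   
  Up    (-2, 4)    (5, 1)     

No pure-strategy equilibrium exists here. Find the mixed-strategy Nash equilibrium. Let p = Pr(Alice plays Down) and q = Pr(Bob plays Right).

p = 3/4, q = 10/11

Bob's indifference between Right and Left determines Alice's mixing probability p:
  Bob's payoff from Right: p·(-5) + (1−p)·4 = -9p + 4
  Bob's payoff from Left: p·(-4) + (1−p)·1 = -5p + 1
  -9p + 4 = -5p + 1  ⇒  -4p = -3  ⇒  p = 3/4.
Bob's mix must leave Alice indifferent between Down and Up.
  Alice's payoff from Down: q·(-1) + (1−q)·(-5) = 4q - 5
  Alice's payoff from Up: q·(-2) + (1−q)·5 = -7q + 5
  4q - 5 = -7q + 5  ⇒  11q = 10  ⇒  q = 10/11.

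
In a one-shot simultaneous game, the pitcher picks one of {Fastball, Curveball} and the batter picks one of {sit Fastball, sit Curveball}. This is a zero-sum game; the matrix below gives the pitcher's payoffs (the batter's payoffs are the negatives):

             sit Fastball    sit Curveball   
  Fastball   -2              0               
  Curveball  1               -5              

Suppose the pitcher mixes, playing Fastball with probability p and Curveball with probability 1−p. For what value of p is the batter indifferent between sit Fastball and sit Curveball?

p = 3/4

The pitcher's mix must leave the batter indifferent between sit Fastball and sit Curveball.
  the batter's expected payoff from sit Fastball: p·2 + (1−p)·(-1) = 3p - 1
  the batter's expected payoff from sit Curveball: p·0 + (1−p)·5 = -5p + 5
  3p - 1 = -5p + 5  ⇒  8p = 6  ⇒  p = 3/4.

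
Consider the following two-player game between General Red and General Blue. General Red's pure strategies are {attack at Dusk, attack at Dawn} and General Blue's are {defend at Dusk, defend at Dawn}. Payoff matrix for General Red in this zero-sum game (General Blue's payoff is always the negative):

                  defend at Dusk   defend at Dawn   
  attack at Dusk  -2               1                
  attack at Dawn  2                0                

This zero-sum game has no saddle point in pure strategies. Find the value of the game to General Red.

v = 2/5

General Blue's mix must leave General Red indifferent between attack at Dusk and attack at Dawn.
  General Red's expected payoff from attack at Dusk: q·(-2) + (1−q)·1 = -3q + 1
  General Red's expected payoff from attack at Dawn: q·2 + (1−q)·0 = 2q
  -3q + 1 = 2q  ⇒  -5q = -1  ⇒  q = 1/5.
The value is General Red's expected payoff against this mix (using attack at Dusk): (1/5)·(-2) + (4/5)·1 = 2/5.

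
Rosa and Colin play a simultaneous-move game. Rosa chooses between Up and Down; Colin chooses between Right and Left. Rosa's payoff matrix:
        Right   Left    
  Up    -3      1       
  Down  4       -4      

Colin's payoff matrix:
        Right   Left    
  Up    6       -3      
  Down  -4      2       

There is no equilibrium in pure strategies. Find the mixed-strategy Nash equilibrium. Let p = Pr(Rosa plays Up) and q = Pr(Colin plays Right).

p = 2/5, q = 5/12

Set Colin's expected payoff from Right equal to that from Left:
  Colin's payoff from Right: p·6 + (1−p)·(-4) = 10p - 4
  Colin's payoff from Left: p·(-3) + (1−p)·2 = -5p + 2
  10p - 4 = -5p + 2  ⇒  15p = 6  ⇒  p = 2/5.
Colin's mix must leave Rosa indifferent between Up and Down.
  Rosa's expected payoff from Up: q·(-3) + (1−q)·1 = -4q + 1
  Rosa's expected payoff from Down: q·4 + (1−q)·(-4) = 8q - 4
  -4q + 1 = 8q - 4  ⇒  -12q = -5  ⇒  q = 5/12.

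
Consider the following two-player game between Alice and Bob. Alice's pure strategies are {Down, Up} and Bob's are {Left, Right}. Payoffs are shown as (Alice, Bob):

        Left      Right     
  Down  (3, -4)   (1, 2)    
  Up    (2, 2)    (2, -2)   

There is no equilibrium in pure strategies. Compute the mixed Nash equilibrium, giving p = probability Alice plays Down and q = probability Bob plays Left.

In a mixed equilibrium Bob is indifferent between Left and Right; this condition fixes p.
  Bob's payoff to Left: p·(-4) + (1−p)·2 = -6p + 2
  Bob's payoff to Right: p·2 + (1−p)·(-2) = 4p - 2
  -6p + 2 = 4p - 2  ⇒  -10p = -4  ⇒  p = 2/5.
Set Alice's expected payoff from Down equal to that from Up:
  Alice's payoff to Down: q·3 + (1−q)·1 = 2q + 1
  Alice's payoff to Up: q·2 + (1−q)·2 = 2
  2q + 1 = 2  ⇒  2q = 1  ⇒  q = 1/2.

p = 2/5, q = 1/2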